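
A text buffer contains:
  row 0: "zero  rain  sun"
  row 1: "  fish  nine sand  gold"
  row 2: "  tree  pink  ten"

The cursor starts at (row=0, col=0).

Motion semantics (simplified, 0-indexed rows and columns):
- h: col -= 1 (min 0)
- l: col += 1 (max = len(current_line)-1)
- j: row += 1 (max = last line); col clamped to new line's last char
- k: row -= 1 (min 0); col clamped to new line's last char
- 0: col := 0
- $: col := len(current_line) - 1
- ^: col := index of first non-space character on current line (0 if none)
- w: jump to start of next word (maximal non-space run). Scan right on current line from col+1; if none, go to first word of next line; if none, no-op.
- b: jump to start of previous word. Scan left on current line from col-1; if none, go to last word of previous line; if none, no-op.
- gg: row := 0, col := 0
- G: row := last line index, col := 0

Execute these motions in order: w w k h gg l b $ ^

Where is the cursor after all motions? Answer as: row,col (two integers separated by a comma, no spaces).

After 1 (w): row=0 col=6 char='r'
After 2 (w): row=0 col=12 char='s'
After 3 (k): row=0 col=12 char='s'
After 4 (h): row=0 col=11 char='_'
After 5 (gg): row=0 col=0 char='z'
After 6 (l): row=0 col=1 char='e'
After 7 (b): row=0 col=0 char='z'
After 8 ($): row=0 col=14 char='n'
After 9 (^): row=0 col=0 char='z'

Answer: 0,0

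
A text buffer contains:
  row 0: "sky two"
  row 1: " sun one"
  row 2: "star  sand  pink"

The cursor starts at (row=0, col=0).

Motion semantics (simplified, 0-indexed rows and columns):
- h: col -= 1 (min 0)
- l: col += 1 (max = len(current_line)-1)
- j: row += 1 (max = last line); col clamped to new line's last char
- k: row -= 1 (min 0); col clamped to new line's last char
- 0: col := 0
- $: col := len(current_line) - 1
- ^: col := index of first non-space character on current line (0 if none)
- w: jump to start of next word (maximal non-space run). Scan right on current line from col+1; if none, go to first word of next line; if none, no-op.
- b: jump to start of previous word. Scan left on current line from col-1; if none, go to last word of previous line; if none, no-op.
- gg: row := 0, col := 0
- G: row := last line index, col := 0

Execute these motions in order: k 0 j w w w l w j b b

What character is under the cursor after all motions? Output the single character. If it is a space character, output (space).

After 1 (k): row=0 col=0 char='s'
After 2 (0): row=0 col=0 char='s'
After 3 (j): row=1 col=0 char='_'
After 4 (w): row=1 col=1 char='s'
After 5 (w): row=1 col=5 char='o'
After 6 (w): row=2 col=0 char='s'
After 7 (l): row=2 col=1 char='t'
After 8 (w): row=2 col=6 char='s'
After 9 (j): row=2 col=6 char='s'
After 10 (b): row=2 col=0 char='s'
After 11 (b): row=1 col=5 char='o'

Answer: o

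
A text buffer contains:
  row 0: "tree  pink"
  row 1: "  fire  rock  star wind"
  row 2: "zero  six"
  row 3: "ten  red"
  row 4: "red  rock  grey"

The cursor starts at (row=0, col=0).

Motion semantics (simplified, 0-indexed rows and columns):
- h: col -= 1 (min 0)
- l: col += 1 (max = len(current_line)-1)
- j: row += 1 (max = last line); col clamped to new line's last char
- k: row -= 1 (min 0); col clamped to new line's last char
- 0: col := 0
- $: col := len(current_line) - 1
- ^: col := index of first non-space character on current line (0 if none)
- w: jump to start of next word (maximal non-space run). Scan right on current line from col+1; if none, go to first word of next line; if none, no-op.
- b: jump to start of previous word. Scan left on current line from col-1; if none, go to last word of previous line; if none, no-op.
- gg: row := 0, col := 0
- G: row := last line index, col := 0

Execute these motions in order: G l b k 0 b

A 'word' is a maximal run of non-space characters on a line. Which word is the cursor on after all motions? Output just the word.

Answer: six

Derivation:
After 1 (G): row=4 col=0 char='r'
After 2 (l): row=4 col=1 char='e'
After 3 (b): row=4 col=0 char='r'
After 4 (k): row=3 col=0 char='t'
After 5 (0): row=3 col=0 char='t'
After 6 (b): row=2 col=6 char='s'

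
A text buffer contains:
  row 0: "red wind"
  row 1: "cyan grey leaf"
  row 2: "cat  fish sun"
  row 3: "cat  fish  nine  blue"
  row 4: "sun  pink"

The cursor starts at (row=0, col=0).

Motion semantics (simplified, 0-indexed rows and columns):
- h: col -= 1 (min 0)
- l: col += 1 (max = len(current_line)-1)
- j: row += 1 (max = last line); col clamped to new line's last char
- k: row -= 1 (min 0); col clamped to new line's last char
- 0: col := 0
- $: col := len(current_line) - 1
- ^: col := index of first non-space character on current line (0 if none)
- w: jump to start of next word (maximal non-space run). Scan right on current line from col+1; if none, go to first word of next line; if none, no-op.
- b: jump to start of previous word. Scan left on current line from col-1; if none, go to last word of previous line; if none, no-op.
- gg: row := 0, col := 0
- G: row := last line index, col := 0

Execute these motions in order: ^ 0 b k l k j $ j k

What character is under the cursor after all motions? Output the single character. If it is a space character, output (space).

Answer: a

Derivation:
After 1 (^): row=0 col=0 char='r'
After 2 (0): row=0 col=0 char='r'
After 3 (b): row=0 col=0 char='r'
After 4 (k): row=0 col=0 char='r'
After 5 (l): row=0 col=1 char='e'
After 6 (k): row=0 col=1 char='e'
After 7 (j): row=1 col=1 char='y'
After 8 ($): row=1 col=13 char='f'
After 9 (j): row=2 col=12 char='n'
After 10 (k): row=1 col=12 char='a'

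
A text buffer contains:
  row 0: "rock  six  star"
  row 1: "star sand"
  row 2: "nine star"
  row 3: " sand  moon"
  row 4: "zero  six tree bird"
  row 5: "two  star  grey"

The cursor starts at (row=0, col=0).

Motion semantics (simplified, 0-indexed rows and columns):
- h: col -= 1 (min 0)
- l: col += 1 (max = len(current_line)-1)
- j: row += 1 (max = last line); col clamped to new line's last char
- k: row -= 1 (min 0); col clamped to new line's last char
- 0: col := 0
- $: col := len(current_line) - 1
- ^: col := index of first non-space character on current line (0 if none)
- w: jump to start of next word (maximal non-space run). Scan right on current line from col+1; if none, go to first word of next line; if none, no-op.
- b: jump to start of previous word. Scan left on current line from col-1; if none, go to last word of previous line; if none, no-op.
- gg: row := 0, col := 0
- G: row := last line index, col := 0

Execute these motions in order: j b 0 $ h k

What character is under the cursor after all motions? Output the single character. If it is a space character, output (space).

Answer: a

Derivation:
After 1 (j): row=1 col=0 char='s'
After 2 (b): row=0 col=11 char='s'
After 3 (0): row=0 col=0 char='r'
After 4 ($): row=0 col=14 char='r'
After 5 (h): row=0 col=13 char='a'
After 6 (k): row=0 col=13 char='a'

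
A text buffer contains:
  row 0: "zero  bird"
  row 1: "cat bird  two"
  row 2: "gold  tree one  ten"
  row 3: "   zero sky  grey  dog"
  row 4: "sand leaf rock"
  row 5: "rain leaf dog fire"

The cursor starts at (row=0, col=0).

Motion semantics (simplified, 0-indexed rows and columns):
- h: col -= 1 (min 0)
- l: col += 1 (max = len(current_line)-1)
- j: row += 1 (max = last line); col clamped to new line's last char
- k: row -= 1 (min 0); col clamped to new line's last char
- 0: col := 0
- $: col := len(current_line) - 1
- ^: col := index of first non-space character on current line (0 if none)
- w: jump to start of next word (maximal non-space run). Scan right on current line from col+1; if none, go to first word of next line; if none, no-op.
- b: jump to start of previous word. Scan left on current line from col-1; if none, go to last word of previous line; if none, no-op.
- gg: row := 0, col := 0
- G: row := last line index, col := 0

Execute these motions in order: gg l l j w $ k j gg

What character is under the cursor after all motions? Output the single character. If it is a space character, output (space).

Answer: z

Derivation:
After 1 (gg): row=0 col=0 char='z'
After 2 (l): row=0 col=1 char='e'
After 3 (l): row=0 col=2 char='r'
After 4 (j): row=1 col=2 char='t'
After 5 (w): row=1 col=4 char='b'
After 6 ($): row=1 col=12 char='o'
After 7 (k): row=0 col=9 char='d'
After 8 (j): row=1 col=9 char='_'
After 9 (gg): row=0 col=0 char='z'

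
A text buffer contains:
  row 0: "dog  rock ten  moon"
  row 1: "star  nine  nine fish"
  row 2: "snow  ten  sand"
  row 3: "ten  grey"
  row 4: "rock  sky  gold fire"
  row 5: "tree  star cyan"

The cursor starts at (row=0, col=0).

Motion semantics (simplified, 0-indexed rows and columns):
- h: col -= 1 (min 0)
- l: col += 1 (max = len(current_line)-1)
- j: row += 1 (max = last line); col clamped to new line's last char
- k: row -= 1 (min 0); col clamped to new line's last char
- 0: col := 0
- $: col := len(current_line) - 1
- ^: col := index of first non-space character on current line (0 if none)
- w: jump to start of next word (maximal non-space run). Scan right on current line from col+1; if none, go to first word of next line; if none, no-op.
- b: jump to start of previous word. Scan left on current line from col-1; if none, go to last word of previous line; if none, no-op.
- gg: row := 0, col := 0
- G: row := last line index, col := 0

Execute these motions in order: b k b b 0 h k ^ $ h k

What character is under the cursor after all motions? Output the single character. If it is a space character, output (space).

Answer: o

Derivation:
After 1 (b): row=0 col=0 char='d'
After 2 (k): row=0 col=0 char='d'
After 3 (b): row=0 col=0 char='d'
After 4 (b): row=0 col=0 char='d'
After 5 (0): row=0 col=0 char='d'
After 6 (h): row=0 col=0 char='d'
After 7 (k): row=0 col=0 char='d'
After 8 (^): row=0 col=0 char='d'
After 9 ($): row=0 col=18 char='n'
After 10 (h): row=0 col=17 char='o'
After 11 (k): row=0 col=17 char='o'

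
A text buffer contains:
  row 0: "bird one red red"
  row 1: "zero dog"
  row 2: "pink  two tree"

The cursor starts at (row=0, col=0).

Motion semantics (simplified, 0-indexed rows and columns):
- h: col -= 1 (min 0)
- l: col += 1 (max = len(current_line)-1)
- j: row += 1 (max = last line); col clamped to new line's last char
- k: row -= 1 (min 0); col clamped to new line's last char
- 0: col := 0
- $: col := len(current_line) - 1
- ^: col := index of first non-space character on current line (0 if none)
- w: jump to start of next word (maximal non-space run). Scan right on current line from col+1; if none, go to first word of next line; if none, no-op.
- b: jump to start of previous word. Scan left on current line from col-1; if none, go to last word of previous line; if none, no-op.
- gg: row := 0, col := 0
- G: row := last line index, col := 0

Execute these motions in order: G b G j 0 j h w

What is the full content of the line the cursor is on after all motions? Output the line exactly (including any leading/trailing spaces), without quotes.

Answer: pink  two tree

Derivation:
After 1 (G): row=2 col=0 char='p'
After 2 (b): row=1 col=5 char='d'
After 3 (G): row=2 col=0 char='p'
After 4 (j): row=2 col=0 char='p'
After 5 (0): row=2 col=0 char='p'
After 6 (j): row=2 col=0 char='p'
After 7 (h): row=2 col=0 char='p'
After 8 (w): row=2 col=6 char='t'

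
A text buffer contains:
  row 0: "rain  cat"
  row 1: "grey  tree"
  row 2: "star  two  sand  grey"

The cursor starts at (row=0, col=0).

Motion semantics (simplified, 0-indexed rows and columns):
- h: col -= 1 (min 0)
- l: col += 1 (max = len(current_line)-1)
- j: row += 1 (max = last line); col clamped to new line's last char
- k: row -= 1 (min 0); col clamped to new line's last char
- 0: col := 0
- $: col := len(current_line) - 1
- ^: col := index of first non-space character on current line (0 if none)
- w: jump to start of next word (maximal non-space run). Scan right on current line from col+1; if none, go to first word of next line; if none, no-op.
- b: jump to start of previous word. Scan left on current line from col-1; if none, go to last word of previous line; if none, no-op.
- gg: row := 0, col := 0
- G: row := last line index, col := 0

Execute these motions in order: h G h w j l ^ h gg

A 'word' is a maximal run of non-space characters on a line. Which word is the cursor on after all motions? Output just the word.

Answer: rain

Derivation:
After 1 (h): row=0 col=0 char='r'
After 2 (G): row=2 col=0 char='s'
After 3 (h): row=2 col=0 char='s'
After 4 (w): row=2 col=6 char='t'
After 5 (j): row=2 col=6 char='t'
After 6 (l): row=2 col=7 char='w'
After 7 (^): row=2 col=0 char='s'
After 8 (h): row=2 col=0 char='s'
After 9 (gg): row=0 col=0 char='r'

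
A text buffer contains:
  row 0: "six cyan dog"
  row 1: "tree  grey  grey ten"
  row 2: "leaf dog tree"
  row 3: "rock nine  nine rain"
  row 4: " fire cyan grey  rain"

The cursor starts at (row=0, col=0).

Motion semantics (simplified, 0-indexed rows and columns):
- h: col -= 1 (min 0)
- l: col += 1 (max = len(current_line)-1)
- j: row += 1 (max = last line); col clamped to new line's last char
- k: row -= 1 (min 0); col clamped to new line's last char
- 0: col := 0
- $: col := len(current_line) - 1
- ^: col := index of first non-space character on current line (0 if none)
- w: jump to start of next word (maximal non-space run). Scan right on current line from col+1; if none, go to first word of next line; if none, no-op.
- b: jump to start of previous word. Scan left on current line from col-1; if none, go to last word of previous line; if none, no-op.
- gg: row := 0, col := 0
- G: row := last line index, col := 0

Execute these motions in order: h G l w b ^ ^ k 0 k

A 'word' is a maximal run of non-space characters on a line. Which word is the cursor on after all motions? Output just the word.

After 1 (h): row=0 col=0 char='s'
After 2 (G): row=4 col=0 char='_'
After 3 (l): row=4 col=1 char='f'
After 4 (w): row=4 col=6 char='c'
After 5 (b): row=4 col=1 char='f'
After 6 (^): row=4 col=1 char='f'
After 7 (^): row=4 col=1 char='f'
After 8 (k): row=3 col=1 char='o'
After 9 (0): row=3 col=0 char='r'
After 10 (k): row=2 col=0 char='l'

Answer: leaf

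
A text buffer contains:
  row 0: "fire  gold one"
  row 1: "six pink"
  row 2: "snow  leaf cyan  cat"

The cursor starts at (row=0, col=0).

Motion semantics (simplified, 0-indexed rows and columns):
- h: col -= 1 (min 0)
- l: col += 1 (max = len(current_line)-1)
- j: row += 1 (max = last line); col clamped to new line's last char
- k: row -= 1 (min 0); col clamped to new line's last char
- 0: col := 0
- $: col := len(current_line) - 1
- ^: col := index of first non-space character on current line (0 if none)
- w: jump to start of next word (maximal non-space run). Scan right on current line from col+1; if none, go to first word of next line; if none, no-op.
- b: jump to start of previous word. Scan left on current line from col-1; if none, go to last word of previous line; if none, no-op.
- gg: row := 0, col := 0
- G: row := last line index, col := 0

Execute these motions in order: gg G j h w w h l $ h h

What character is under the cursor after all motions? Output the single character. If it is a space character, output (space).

Answer: c

Derivation:
After 1 (gg): row=0 col=0 char='f'
After 2 (G): row=2 col=0 char='s'
After 3 (j): row=2 col=0 char='s'
After 4 (h): row=2 col=0 char='s'
After 5 (w): row=2 col=6 char='l'
After 6 (w): row=2 col=11 char='c'
After 7 (h): row=2 col=10 char='_'
After 8 (l): row=2 col=11 char='c'
After 9 ($): row=2 col=19 char='t'
After 10 (h): row=2 col=18 char='a'
After 11 (h): row=2 col=17 char='c'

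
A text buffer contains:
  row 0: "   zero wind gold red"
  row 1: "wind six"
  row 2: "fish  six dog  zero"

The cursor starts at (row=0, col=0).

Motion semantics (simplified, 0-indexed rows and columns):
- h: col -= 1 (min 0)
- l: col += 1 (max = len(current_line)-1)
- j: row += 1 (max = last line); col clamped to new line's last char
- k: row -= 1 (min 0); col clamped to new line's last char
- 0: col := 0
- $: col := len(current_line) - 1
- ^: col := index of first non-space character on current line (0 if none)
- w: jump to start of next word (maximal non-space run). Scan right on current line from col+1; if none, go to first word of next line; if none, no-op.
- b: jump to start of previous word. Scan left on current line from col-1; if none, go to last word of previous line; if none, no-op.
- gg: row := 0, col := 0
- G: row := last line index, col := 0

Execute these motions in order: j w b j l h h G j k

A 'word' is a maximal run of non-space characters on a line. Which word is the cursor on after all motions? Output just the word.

After 1 (j): row=1 col=0 char='w'
After 2 (w): row=1 col=5 char='s'
After 3 (b): row=1 col=0 char='w'
After 4 (j): row=2 col=0 char='f'
After 5 (l): row=2 col=1 char='i'
After 6 (h): row=2 col=0 char='f'
After 7 (h): row=2 col=0 char='f'
After 8 (G): row=2 col=0 char='f'
After 9 (j): row=2 col=0 char='f'
After 10 (k): row=1 col=0 char='w'

Answer: wind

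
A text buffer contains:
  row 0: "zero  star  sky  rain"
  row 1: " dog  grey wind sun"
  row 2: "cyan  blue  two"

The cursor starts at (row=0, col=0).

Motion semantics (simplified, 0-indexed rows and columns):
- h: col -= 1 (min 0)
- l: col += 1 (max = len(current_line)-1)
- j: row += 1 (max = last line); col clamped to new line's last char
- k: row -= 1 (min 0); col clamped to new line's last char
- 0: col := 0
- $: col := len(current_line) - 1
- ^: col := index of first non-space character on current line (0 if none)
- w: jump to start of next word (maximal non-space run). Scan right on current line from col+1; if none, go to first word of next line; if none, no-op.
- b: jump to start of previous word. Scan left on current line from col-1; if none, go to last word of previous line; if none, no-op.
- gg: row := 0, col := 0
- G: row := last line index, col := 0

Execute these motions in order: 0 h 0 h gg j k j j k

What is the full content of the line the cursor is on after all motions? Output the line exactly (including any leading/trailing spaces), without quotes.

After 1 (0): row=0 col=0 char='z'
After 2 (h): row=0 col=0 char='z'
After 3 (0): row=0 col=0 char='z'
After 4 (h): row=0 col=0 char='z'
After 5 (gg): row=0 col=0 char='z'
After 6 (j): row=1 col=0 char='_'
After 7 (k): row=0 col=0 char='z'
After 8 (j): row=1 col=0 char='_'
After 9 (j): row=2 col=0 char='c'
After 10 (k): row=1 col=0 char='_'

Answer:  dog  grey wind sun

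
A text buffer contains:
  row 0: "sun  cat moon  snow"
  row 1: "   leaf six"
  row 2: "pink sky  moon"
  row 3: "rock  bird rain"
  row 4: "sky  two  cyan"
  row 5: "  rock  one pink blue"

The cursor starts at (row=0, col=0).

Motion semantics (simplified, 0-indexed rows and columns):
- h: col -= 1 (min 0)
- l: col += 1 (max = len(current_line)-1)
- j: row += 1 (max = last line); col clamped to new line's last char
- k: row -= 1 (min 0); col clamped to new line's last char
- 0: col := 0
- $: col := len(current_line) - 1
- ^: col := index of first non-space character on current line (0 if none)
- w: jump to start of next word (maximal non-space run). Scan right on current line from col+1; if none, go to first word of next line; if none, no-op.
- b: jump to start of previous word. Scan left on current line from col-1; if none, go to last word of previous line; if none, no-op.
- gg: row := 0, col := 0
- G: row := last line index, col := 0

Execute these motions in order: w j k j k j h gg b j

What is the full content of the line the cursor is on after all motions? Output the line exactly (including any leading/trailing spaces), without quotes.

After 1 (w): row=0 col=5 char='c'
After 2 (j): row=1 col=5 char='a'
After 3 (k): row=0 col=5 char='c'
After 4 (j): row=1 col=5 char='a'
After 5 (k): row=0 col=5 char='c'
After 6 (j): row=1 col=5 char='a'
After 7 (h): row=1 col=4 char='e'
After 8 (gg): row=0 col=0 char='s'
After 9 (b): row=0 col=0 char='s'
After 10 (j): row=1 col=0 char='_'

Answer:    leaf six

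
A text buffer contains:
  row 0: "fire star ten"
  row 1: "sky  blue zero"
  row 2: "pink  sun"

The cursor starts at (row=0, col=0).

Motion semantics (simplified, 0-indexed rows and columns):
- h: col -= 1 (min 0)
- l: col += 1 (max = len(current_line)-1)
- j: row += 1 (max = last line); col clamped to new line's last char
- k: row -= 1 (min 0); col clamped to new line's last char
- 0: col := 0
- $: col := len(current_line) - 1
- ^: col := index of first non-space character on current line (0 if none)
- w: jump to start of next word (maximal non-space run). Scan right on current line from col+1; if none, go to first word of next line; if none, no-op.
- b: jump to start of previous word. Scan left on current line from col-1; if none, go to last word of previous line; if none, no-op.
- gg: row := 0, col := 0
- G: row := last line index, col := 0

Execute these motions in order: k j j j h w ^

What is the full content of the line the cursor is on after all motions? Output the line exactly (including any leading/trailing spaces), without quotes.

Answer: pink  sun

Derivation:
After 1 (k): row=0 col=0 char='f'
After 2 (j): row=1 col=0 char='s'
After 3 (j): row=2 col=0 char='p'
After 4 (j): row=2 col=0 char='p'
After 5 (h): row=2 col=0 char='p'
After 6 (w): row=2 col=6 char='s'
After 7 (^): row=2 col=0 char='p'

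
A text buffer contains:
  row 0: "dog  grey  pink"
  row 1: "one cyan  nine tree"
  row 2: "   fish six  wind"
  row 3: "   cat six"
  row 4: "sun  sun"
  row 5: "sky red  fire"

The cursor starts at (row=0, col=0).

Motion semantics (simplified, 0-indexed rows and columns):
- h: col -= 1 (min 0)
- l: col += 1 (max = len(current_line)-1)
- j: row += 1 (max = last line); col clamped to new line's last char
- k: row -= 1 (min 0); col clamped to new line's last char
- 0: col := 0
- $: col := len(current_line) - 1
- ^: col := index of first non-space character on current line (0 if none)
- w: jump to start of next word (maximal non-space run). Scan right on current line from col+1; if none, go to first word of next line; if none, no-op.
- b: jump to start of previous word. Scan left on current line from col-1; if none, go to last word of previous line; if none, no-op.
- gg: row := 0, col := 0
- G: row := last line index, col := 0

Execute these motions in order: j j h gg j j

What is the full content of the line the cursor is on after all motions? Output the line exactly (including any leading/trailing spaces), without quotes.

After 1 (j): row=1 col=0 char='o'
After 2 (j): row=2 col=0 char='_'
After 3 (h): row=2 col=0 char='_'
After 4 (gg): row=0 col=0 char='d'
After 5 (j): row=1 col=0 char='o'
After 6 (j): row=2 col=0 char='_'

Answer:    fish six  wind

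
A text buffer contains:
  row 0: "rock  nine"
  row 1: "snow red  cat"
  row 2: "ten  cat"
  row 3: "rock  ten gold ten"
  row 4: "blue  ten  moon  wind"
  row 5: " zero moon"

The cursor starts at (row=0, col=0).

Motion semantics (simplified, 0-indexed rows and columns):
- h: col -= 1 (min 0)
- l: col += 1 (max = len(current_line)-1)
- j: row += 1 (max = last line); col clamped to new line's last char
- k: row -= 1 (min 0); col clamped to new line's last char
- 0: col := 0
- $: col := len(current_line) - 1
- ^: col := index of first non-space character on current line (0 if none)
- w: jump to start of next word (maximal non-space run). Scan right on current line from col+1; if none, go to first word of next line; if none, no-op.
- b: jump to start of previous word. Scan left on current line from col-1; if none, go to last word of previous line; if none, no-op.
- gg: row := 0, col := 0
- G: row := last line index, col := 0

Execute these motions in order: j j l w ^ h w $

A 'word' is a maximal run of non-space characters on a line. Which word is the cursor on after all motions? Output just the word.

After 1 (j): row=1 col=0 char='s'
After 2 (j): row=2 col=0 char='t'
After 3 (l): row=2 col=1 char='e'
After 4 (w): row=2 col=5 char='c'
After 5 (^): row=2 col=0 char='t'
After 6 (h): row=2 col=0 char='t'
After 7 (w): row=2 col=5 char='c'
After 8 ($): row=2 col=7 char='t'

Answer: cat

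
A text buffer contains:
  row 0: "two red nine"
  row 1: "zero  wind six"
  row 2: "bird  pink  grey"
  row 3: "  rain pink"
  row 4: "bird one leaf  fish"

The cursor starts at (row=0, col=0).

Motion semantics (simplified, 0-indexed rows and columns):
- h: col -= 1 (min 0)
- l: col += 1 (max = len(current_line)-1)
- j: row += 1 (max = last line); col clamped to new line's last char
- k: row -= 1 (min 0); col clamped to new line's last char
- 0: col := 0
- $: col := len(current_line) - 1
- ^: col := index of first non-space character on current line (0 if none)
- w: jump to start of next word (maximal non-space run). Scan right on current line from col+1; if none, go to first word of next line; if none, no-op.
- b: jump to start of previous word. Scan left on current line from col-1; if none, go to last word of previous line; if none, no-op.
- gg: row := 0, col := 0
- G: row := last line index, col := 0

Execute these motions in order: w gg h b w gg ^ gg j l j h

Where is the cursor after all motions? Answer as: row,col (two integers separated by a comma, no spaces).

Answer: 2,0

Derivation:
After 1 (w): row=0 col=4 char='r'
After 2 (gg): row=0 col=0 char='t'
After 3 (h): row=0 col=0 char='t'
After 4 (b): row=0 col=0 char='t'
After 5 (w): row=0 col=4 char='r'
After 6 (gg): row=0 col=0 char='t'
After 7 (^): row=0 col=0 char='t'
After 8 (gg): row=0 col=0 char='t'
After 9 (j): row=1 col=0 char='z'
After 10 (l): row=1 col=1 char='e'
After 11 (j): row=2 col=1 char='i'
After 12 (h): row=2 col=0 char='b'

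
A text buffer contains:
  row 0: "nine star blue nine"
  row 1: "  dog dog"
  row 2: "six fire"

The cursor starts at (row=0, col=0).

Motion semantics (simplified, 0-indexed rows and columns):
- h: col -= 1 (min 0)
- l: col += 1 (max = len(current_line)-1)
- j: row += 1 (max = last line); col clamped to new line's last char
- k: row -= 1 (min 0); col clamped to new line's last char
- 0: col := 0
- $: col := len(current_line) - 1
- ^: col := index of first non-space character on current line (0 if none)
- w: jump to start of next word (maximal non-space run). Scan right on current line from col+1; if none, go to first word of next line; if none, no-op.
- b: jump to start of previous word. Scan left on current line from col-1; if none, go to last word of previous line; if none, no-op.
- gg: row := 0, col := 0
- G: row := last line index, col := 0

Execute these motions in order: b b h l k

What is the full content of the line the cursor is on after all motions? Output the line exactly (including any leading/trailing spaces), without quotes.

Answer: nine star blue nine

Derivation:
After 1 (b): row=0 col=0 char='n'
After 2 (b): row=0 col=0 char='n'
After 3 (h): row=0 col=0 char='n'
After 4 (l): row=0 col=1 char='i'
After 5 (k): row=0 col=1 char='i'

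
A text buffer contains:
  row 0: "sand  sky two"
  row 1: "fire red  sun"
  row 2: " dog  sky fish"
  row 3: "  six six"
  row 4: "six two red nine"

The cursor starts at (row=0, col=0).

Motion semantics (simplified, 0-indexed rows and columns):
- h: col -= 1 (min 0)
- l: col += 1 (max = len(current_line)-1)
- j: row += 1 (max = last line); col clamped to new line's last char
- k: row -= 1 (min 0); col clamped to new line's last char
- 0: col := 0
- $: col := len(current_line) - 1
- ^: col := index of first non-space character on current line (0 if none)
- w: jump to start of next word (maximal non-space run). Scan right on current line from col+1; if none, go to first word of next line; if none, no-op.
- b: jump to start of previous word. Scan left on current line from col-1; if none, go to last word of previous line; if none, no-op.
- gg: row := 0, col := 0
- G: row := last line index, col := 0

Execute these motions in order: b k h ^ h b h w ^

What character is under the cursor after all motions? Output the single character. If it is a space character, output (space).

Answer: s

Derivation:
After 1 (b): row=0 col=0 char='s'
After 2 (k): row=0 col=0 char='s'
After 3 (h): row=0 col=0 char='s'
After 4 (^): row=0 col=0 char='s'
After 5 (h): row=0 col=0 char='s'
After 6 (b): row=0 col=0 char='s'
After 7 (h): row=0 col=0 char='s'
After 8 (w): row=0 col=6 char='s'
After 9 (^): row=0 col=0 char='s'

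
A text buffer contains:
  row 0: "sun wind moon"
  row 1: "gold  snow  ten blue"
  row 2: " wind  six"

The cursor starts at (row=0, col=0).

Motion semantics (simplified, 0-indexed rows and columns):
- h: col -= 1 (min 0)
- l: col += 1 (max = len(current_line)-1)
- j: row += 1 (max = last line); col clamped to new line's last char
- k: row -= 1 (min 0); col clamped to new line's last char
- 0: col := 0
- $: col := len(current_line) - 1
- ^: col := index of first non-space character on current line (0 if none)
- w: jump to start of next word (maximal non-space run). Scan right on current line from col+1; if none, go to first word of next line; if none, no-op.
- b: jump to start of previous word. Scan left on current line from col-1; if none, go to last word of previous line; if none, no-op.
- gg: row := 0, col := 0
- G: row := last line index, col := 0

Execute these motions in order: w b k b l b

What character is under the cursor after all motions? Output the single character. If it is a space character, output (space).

Answer: s

Derivation:
After 1 (w): row=0 col=4 char='w'
After 2 (b): row=0 col=0 char='s'
After 3 (k): row=0 col=0 char='s'
After 4 (b): row=0 col=0 char='s'
After 5 (l): row=0 col=1 char='u'
After 6 (b): row=0 col=0 char='s'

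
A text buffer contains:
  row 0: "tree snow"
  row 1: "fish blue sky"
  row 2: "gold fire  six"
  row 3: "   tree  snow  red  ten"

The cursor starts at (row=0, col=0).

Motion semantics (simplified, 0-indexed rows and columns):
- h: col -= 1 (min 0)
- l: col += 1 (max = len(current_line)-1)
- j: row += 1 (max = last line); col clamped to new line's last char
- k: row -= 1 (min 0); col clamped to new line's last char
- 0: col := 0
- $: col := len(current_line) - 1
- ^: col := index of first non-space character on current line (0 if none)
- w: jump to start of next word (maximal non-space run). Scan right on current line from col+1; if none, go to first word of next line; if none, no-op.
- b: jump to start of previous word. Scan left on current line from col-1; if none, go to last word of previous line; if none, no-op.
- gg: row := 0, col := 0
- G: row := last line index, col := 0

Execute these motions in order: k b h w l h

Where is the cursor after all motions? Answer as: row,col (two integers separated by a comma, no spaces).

Answer: 0,5

Derivation:
After 1 (k): row=0 col=0 char='t'
After 2 (b): row=0 col=0 char='t'
After 3 (h): row=0 col=0 char='t'
After 4 (w): row=0 col=5 char='s'
After 5 (l): row=0 col=6 char='n'
After 6 (h): row=0 col=5 char='s'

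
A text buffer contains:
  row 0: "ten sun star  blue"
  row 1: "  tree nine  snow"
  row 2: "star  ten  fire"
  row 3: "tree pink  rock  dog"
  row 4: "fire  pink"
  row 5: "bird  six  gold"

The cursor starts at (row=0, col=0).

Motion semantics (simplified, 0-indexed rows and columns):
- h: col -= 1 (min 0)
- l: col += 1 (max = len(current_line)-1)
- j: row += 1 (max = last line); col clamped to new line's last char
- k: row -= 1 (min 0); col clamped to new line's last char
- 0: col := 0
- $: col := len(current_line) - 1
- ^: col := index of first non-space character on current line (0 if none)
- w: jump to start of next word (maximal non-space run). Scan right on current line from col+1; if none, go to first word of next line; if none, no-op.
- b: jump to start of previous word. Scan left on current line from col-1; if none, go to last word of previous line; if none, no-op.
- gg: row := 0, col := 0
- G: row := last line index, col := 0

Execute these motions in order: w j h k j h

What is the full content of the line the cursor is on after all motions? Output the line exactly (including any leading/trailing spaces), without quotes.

After 1 (w): row=0 col=4 char='s'
After 2 (j): row=1 col=4 char='e'
After 3 (h): row=1 col=3 char='r'
After 4 (k): row=0 col=3 char='_'
After 5 (j): row=1 col=3 char='r'
After 6 (h): row=1 col=2 char='t'

Answer:   tree nine  snow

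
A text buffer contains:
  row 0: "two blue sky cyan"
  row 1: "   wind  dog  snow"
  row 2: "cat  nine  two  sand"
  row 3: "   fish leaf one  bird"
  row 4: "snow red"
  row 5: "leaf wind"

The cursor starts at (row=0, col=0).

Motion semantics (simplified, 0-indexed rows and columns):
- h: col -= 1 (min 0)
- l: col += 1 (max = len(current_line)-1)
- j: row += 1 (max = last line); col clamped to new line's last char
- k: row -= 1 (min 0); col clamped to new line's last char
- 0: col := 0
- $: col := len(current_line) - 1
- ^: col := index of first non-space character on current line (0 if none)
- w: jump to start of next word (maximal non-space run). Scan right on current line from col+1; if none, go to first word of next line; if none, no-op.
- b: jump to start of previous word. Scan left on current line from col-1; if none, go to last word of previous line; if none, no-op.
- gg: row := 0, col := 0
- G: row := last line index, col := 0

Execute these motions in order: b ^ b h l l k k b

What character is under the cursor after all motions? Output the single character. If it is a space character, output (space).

Answer: t

Derivation:
After 1 (b): row=0 col=0 char='t'
After 2 (^): row=0 col=0 char='t'
After 3 (b): row=0 col=0 char='t'
After 4 (h): row=0 col=0 char='t'
After 5 (l): row=0 col=1 char='w'
After 6 (l): row=0 col=2 char='o'
After 7 (k): row=0 col=2 char='o'
After 8 (k): row=0 col=2 char='o'
After 9 (b): row=0 col=0 char='t'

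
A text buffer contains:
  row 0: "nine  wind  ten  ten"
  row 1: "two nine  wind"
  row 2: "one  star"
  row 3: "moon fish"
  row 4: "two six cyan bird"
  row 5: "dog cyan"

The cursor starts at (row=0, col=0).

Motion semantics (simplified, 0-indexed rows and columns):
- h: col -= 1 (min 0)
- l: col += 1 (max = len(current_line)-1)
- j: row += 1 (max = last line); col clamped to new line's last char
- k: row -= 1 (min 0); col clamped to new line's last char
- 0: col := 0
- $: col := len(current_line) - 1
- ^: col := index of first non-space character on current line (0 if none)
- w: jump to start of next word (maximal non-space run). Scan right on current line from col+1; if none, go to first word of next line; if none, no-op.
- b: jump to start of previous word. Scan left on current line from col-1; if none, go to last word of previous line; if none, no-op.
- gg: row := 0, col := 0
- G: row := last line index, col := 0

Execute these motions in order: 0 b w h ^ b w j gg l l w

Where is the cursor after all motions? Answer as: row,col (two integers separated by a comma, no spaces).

After 1 (0): row=0 col=0 char='n'
After 2 (b): row=0 col=0 char='n'
After 3 (w): row=0 col=6 char='w'
After 4 (h): row=0 col=5 char='_'
After 5 (^): row=0 col=0 char='n'
After 6 (b): row=0 col=0 char='n'
After 7 (w): row=0 col=6 char='w'
After 8 (j): row=1 col=6 char='n'
After 9 (gg): row=0 col=0 char='n'
After 10 (l): row=0 col=1 char='i'
After 11 (l): row=0 col=2 char='n'
After 12 (w): row=0 col=6 char='w'

Answer: 0,6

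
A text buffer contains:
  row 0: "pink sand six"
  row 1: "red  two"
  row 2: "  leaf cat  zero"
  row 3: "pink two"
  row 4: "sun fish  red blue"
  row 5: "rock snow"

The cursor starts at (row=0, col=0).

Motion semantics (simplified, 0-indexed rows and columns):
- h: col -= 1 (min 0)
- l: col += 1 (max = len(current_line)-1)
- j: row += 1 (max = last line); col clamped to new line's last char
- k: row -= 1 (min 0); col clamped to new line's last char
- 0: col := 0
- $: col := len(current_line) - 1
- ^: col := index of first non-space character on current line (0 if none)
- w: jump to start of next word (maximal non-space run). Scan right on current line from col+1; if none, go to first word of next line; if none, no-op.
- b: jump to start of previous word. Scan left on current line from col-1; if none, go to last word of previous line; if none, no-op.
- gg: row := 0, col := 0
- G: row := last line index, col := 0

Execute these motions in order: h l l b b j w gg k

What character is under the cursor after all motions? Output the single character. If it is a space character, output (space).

Answer: p

Derivation:
After 1 (h): row=0 col=0 char='p'
After 2 (l): row=0 col=1 char='i'
After 3 (l): row=0 col=2 char='n'
After 4 (b): row=0 col=0 char='p'
After 5 (b): row=0 col=0 char='p'
After 6 (j): row=1 col=0 char='r'
After 7 (w): row=1 col=5 char='t'
After 8 (gg): row=0 col=0 char='p'
After 9 (k): row=0 col=0 char='p'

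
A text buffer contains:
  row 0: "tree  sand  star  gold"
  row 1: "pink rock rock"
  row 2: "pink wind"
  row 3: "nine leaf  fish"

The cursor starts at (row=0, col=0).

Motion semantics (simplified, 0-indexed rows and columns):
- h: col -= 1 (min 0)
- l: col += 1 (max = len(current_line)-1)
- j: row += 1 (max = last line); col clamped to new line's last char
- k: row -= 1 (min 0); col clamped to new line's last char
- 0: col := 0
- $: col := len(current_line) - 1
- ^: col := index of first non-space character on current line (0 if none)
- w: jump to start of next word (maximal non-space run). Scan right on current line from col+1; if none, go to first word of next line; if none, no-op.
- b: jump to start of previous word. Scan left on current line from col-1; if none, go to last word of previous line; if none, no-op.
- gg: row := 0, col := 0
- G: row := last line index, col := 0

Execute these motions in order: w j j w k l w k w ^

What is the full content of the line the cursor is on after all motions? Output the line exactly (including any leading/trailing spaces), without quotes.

After 1 (w): row=0 col=6 char='s'
After 2 (j): row=1 col=6 char='o'
After 3 (j): row=2 col=6 char='i'
After 4 (w): row=3 col=0 char='n'
After 5 (k): row=2 col=0 char='p'
After 6 (l): row=2 col=1 char='i'
After 7 (w): row=2 col=5 char='w'
After 8 (k): row=1 col=5 char='r'
After 9 (w): row=1 col=10 char='r'
After 10 (^): row=1 col=0 char='p'

Answer: pink rock rock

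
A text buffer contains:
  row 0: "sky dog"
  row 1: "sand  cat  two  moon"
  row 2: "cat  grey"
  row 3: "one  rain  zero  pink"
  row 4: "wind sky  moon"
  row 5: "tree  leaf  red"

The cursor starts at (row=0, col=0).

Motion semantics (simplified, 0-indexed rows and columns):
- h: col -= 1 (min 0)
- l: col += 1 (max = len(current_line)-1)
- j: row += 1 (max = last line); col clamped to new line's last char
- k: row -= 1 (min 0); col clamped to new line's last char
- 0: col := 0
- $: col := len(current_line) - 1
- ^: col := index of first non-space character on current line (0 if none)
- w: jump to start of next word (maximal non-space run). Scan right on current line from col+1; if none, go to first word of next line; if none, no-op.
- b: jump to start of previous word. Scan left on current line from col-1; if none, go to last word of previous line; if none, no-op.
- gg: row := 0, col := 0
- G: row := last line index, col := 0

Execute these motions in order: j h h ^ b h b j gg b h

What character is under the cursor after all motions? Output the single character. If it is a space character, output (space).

After 1 (j): row=1 col=0 char='s'
After 2 (h): row=1 col=0 char='s'
After 3 (h): row=1 col=0 char='s'
After 4 (^): row=1 col=0 char='s'
After 5 (b): row=0 col=4 char='d'
After 6 (h): row=0 col=3 char='_'
After 7 (b): row=0 col=0 char='s'
After 8 (j): row=1 col=0 char='s'
After 9 (gg): row=0 col=0 char='s'
After 10 (b): row=0 col=0 char='s'
After 11 (h): row=0 col=0 char='s'

Answer: s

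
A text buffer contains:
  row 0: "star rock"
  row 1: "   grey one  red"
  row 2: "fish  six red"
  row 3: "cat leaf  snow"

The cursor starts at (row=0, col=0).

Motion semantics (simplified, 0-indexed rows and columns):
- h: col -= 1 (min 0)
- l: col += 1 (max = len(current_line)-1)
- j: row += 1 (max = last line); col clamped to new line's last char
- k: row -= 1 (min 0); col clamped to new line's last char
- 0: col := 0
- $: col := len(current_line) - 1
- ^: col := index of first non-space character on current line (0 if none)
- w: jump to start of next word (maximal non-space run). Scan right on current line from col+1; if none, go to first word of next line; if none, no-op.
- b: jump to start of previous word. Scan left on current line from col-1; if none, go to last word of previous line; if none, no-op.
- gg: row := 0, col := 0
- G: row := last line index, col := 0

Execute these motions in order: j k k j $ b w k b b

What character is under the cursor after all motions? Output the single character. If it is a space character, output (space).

Answer: s

Derivation:
After 1 (j): row=1 col=0 char='_'
After 2 (k): row=0 col=0 char='s'
After 3 (k): row=0 col=0 char='s'
After 4 (j): row=1 col=0 char='_'
After 5 ($): row=1 col=15 char='d'
After 6 (b): row=1 col=13 char='r'
After 7 (w): row=2 col=0 char='f'
After 8 (k): row=1 col=0 char='_'
After 9 (b): row=0 col=5 char='r'
After 10 (b): row=0 col=0 char='s'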